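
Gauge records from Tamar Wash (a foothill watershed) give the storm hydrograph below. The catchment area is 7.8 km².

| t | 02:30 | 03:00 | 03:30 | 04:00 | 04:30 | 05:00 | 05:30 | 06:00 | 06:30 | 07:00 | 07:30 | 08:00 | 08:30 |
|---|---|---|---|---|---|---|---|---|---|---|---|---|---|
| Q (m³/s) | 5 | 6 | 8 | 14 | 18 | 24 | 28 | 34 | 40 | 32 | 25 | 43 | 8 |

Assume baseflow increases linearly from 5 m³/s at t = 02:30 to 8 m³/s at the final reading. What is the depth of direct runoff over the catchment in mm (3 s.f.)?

Direct runoff: 0.00, 0.75, 2.50, 8.25, 12.00, 17.75, 21.50, 27.25, 33.00, 24.75, 17.50, 35.25, 0.00 m³/s; ΣQ_DR = 200.5 m³/s.
V = ΣQ_DR · Δt = 200.5 × 1800 s = 3.609 × 10^5 m³.
Over A = 7.8 km², depth = V / A = 46.3 mm.

d ≈ 46.3 mm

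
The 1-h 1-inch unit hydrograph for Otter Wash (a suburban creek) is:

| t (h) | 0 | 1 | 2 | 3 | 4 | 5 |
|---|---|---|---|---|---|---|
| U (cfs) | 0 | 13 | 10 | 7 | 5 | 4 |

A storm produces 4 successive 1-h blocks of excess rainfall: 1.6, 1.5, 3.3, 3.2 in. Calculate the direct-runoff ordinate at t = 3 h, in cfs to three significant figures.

Q ≈ 69.1 cfs

By discrete convolution, Q_j = Σ (P_i / 1 in) · U_{j−i}.
At t = 3 h (j=3): Q = (1.6/1)·7 + (1.5/1)·10 + (3.3/1)·13 + (3.2/1)·0 = 69.1 cfs.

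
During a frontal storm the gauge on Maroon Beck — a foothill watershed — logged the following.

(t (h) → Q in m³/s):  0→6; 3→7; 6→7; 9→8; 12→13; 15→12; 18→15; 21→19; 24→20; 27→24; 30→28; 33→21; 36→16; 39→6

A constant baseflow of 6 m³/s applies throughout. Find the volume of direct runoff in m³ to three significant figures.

V ≈ 1.27 × 10^6 m³

Direct-runoff ordinates (Q − Q_b): 0.0, 1.0, 1.0, 2.0, 7.0, 6.0, 9.0, 13.0, 14.0, 18.0, 22.0, 15.0, 10.0, 0.0 m³/s.
ΣQ_DR = 118.0 m³/s.
With Δt = 3 h = 10800 s, V = ΣQ_DR · Δt = 118.0 × 10800 = 1.27 × 10^6 m³.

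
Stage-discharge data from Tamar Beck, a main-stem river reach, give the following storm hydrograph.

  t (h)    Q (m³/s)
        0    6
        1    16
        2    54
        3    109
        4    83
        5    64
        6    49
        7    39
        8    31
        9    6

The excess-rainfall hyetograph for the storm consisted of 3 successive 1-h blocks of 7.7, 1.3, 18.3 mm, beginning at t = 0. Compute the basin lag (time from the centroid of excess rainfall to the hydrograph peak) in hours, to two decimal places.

t_L ≈ 1.11 h

Centroid of excess rainfall: t_c = Σ P_i·t̄_i / ΣP_i = 1.8883 h (block centres at 0.5, 1.5, 2.5 h).
Hydrograph peak occurs at t = 3 h, so basin lag t_L = 3 − 1.8883 = 1.11 h.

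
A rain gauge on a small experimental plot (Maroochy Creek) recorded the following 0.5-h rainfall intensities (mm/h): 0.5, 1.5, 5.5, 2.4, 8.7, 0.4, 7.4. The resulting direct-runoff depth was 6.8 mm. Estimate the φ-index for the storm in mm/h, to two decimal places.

Only the 3 blocks with intensity above φ contribute runoff: 5.5, 8.7, 7.4 mm/h.
Σ(I−φ)·Δt = d  ⇒  (5.5+8.7+7.4 − 3φ)·0.5 = 6.8
φ = (21.60 − 6.8/0.5) / 3 = 2.67 mm/h.

φ ≈ 2.67 mm/h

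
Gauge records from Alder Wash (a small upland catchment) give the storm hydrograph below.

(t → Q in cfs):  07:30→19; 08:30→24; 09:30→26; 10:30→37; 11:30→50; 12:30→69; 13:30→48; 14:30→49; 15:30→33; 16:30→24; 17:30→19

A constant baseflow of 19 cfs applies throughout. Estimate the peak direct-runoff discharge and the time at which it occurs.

Q_p = 50.0 cfs at t = 12:30

Subtracting baseflow gives direct-runoff ordinates: 0.0, 5.0, 7.0, 18.0, 31.0, 50.0, 29.0, 30.0, 14.0, 5.0, 0.0 cfs.
The maximum is 50.0 cfs, occurring at the reading for t = 12:30.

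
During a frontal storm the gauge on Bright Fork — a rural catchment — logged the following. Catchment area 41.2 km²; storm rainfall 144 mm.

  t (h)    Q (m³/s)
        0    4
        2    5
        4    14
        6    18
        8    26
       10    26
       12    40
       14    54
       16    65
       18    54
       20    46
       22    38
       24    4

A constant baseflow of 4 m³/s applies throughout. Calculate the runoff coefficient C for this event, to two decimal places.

C ≈ 0.42

ΣQ_DR = 342.0 m³/s; V = ΣQ_DR·Δt = 2.462 × 10^6 m³.
Runoff depth d = V / A = 59.77 mm.
C = d / P = 59.77 / 144 = 0.42.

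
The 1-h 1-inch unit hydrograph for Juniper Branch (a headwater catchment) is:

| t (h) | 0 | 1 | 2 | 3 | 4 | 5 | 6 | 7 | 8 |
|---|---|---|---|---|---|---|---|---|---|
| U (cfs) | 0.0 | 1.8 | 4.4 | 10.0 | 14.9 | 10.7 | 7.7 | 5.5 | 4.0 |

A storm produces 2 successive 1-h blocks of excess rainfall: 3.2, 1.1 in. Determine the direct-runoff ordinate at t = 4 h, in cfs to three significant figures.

Q ≈ 58.7 cfs

By discrete convolution, Q_j = Σ (P_i / 1 in) · U_{j−i}.
At t = 4 h (j=4): Q = (3.2/1)·14.9 + (1.1/1)·10.0 = 58.7 cfs.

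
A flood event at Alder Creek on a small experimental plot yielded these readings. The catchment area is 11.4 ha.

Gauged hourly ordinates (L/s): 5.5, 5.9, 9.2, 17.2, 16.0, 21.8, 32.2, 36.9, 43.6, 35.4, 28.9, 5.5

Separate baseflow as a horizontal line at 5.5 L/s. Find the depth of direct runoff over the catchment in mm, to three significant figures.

d ≈ 6.07 mm

Direct runoff: 0.0, 0.4, 3.7, 11.7, 10.5, 16.3, 26.7, 31.4, 38.1, 29.9, 23.4, 0.0 L/s; ΣQ_DR = 192.1 L/s.
V = ΣQ_DR · Δt = 192.1 × 3600 s = 6.916 × 10^5 L.
Over A = 11.4 ha, depth = V / A = 6.07 mm.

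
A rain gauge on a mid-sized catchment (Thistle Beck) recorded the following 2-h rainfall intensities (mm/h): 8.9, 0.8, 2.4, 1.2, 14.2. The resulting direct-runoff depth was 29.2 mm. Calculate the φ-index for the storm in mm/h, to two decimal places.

Only the 2 blocks with intensity above φ contribute runoff: 8.9, 14.2 mm/h.
Σ(I−φ)·Δt = d  ⇒  (8.9+14.2 − 2φ)·2 = 29.2
φ = (23.10 − 29.2/2) / 2 = 4.25 mm/h.

φ ≈ 4.25 mm/h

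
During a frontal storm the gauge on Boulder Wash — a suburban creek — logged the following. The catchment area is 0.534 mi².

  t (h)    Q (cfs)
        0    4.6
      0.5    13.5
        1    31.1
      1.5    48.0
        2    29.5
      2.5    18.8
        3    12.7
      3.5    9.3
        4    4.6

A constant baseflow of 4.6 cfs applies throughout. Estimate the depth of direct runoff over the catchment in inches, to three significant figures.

d ≈ 0.190 in

Direct runoff: 0.0, 8.9, 26.5, 43.4, 24.9, 14.2, 8.1, 4.7, 0.0 cfs; ΣQ_DR = 130.7 cfs.
V = ΣQ_DR · Δt = 130.7 × 1800 s = 2.353 × 10^5 ft³.
Over A = 0.534 mi², depth = V / A = 0.190 in.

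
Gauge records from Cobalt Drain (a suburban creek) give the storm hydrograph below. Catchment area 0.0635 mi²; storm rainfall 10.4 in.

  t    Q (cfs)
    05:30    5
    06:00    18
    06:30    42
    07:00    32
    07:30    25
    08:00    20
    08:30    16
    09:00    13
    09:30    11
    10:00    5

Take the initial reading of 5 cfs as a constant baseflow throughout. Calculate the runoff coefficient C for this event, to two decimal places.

C ≈ 0.16

ΣQ_DR = 137.0 cfs; V = ΣQ_DR·Δt = 2.466 × 10^5 ft³.
Runoff depth d = V / A = 1.672 in.
C = d / P = 1.672 / 10.4 = 0.16.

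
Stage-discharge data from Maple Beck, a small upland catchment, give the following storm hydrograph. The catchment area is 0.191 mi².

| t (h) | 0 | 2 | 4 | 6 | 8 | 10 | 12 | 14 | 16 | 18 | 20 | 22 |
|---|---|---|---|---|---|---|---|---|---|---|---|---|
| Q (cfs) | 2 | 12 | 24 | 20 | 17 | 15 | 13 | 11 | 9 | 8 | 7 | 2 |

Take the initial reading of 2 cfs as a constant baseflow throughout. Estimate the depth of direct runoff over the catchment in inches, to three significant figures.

d ≈ 1.88 in

Direct runoff: 0.0, 10.0, 22.0, 18.0, 15.0, 13.0, 11.0, 9.0, 7.0, 6.0, 5.0, 0.0 cfs; ΣQ_DR = 116.0 cfs.
V = ΣQ_DR · Δt = 116.0 × 7200 s = 8.352 × 10^5 ft³.
Over A = 0.191 mi², depth = V / A = 1.88 in.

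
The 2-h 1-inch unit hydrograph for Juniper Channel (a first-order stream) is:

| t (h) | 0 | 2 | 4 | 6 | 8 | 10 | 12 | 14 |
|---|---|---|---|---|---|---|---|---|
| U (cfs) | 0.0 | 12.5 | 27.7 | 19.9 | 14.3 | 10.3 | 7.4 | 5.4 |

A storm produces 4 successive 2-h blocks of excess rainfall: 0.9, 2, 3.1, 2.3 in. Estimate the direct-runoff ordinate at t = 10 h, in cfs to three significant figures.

By discrete convolution, Q_j = Σ (P_i / 1 in) · U_{j−i}.
At t = 10 h (j=5): Q = (0.9/1)·10.3 + (2/1)·14.3 + (3.1/1)·19.9 + (2.3/1)·27.7 = 163 cfs.

Q ≈ 163 cfs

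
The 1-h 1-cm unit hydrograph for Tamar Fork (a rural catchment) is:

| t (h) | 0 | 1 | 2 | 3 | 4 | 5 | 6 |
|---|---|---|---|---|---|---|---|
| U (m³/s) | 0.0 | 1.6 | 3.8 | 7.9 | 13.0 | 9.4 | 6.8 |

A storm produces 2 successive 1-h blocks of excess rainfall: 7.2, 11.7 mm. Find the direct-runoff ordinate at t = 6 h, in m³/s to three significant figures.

Q ≈ 15.9 m³/s

By discrete convolution, Q_j = Σ (P_i / 10 mm) · U_{j−i}.
At t = 6 h (j=6): Q = (7.2/10)·6.8 + (11.7/10)·9.4 = 15.9 m³/s.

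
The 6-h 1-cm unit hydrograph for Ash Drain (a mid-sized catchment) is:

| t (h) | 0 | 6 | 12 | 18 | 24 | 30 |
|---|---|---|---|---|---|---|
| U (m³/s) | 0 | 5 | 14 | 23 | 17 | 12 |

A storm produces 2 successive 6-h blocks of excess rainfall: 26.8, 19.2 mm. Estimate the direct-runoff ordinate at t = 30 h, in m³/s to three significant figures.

Q ≈ 64.8 m³/s

By discrete convolution, Q_j = Σ (P_i / 10 mm) · U_{j−i}.
At t = 30 h (j=5): Q = (26.8/10)·12 + (19.2/10)·17 = 64.8 m³/s.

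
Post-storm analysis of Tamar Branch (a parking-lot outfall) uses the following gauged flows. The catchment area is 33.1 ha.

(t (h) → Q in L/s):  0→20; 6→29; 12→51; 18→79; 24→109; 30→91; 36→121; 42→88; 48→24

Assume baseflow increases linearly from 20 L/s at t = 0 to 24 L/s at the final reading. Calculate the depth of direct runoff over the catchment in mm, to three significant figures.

Direct runoff: 0.00, 8.50, 30.00, 57.50, 87.00, 68.50, 98.00, 64.50, 0.00 L/s; ΣQ_DR = 414.0 L/s.
V = ΣQ_DR · Δt = 414.0 × 21600 s = 8.942 × 10^6 L.
Over A = 33.1 ha, depth = V / A = 27.0 mm.

d ≈ 27.0 mm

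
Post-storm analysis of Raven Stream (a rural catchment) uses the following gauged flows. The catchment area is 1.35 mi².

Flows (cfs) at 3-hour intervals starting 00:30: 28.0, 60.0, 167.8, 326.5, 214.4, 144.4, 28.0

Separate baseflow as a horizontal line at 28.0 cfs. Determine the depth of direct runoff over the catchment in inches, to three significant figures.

Direct runoff: 0.0, 32.0, 139.8, 298.5, 186.4, 116.4, 0.0 cfs; ΣQ_DR = 773.1 cfs.
V = ΣQ_DR · Δt = 773.1 × 10800 s = 8.349 × 10^6 ft³.
Over A = 1.35 mi², depth = V / A = 2.66 in.

d ≈ 2.66 in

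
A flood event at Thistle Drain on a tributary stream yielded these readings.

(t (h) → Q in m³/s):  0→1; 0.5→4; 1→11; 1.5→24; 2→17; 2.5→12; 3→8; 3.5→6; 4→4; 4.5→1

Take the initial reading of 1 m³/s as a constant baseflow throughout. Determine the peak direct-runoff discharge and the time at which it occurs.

Q_p = 23.0 m³/s at t = 1.5 h

Subtracting baseflow gives direct-runoff ordinates: 0.0, 3.0, 10.0, 23.0, 16.0, 11.0, 7.0, 5.0, 3.0, 0.0 m³/s.
The maximum is 23.0 m³/s, occurring at the reading for t = 1.5 h.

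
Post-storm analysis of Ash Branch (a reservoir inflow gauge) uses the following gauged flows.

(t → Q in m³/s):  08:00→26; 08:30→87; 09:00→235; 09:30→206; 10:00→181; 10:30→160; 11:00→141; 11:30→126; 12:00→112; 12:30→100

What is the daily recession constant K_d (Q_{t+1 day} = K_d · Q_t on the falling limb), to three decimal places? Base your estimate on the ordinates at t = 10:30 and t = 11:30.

Between t = 10:30 and t = 11:30 the flow falls from 160 to 126 m³/s over 2×0.5 h = 1 h.
Per-interval ratio K = (126/160)^(1/2) = 0.8874; K_d = K^(24/0.5) = 0.003.

K_d ≈ 0.003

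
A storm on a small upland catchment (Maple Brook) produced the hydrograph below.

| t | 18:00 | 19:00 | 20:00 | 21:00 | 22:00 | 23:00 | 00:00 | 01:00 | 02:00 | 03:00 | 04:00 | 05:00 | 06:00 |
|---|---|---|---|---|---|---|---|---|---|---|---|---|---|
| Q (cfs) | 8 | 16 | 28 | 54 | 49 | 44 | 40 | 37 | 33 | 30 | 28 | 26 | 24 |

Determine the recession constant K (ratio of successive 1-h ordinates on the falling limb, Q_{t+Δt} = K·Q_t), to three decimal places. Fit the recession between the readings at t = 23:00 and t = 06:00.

Using the recession-limb readings at t = 23:00 and t = 06:00: Q falls from 44 to 24 cfs over 7 intervals.
K = (Q₂/Q₁)^(1/7) = (24/44)^(1/7) = 0.917.

K ≈ 0.917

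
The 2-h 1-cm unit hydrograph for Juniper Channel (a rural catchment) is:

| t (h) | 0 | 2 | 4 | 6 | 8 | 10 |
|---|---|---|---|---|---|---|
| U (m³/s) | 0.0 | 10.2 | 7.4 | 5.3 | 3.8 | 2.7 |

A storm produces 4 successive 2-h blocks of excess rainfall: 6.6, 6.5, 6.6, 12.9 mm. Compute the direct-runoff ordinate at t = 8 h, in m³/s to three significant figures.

By discrete convolution, Q_j = Σ (P_i / 10 mm) · U_{j−i}.
At t = 8 h (j=4): Q = (6.6/10)·3.8 + (6.5/10)·5.3 + (6.6/10)·7.4 + (12.9/10)·10.2 = 24.0 m³/s.

Q ≈ 24.0 m³/s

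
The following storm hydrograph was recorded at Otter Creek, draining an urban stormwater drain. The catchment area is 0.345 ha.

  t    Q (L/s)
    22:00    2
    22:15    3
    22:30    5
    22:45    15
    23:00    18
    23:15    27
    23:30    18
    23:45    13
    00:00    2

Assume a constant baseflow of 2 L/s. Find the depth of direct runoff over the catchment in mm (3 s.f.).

Direct runoff: 0.0, 1.0, 3.0, 13.0, 16.0, 25.0, 16.0, 11.0, 0.0 L/s; ΣQ_DR = 85.00 L/s.
V = ΣQ_DR · Δt = 85.00 × 900 s = 76500 L.
Over A = 0.345 ha, depth = V / A = 22.2 mm.

d ≈ 22.2 mm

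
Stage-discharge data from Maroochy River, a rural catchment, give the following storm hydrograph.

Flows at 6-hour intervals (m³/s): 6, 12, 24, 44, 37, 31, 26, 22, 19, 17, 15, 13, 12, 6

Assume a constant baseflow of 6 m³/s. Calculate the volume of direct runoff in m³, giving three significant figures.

V ≈ 4.32 × 10^6 m³

Direct-runoff ordinates (Q − Q_b): 0.0, 6.0, 18.0, 38.0, 31.0, 25.0, 20.0, 16.0, 13.0, 11.0, 9.0, 7.0, 6.0, 0.0 m³/s.
ΣQ_DR = 200.0 m³/s.
With Δt = 6 h = 21600 s, V = ΣQ_DR · Δt = 200.0 × 21600 = 4.32 × 10^6 m³.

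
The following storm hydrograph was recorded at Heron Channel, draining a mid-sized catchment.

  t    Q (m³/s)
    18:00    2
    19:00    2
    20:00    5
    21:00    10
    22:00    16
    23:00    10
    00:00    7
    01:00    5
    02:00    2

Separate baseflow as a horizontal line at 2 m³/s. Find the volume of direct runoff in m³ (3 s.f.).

Direct-runoff ordinates (Q − Q_b): 0.0, 0.0, 3.0, 8.0, 14.0, 8.0, 5.0, 3.0, 0.0 m³/s.
ΣQ_DR = 41.00 m³/s.
With Δt = 1 h = 3600 s, V = ΣQ_DR · Δt = 41.00 × 3600 = 1.48 × 10^5 m³.

V ≈ 1.48 × 10^5 m³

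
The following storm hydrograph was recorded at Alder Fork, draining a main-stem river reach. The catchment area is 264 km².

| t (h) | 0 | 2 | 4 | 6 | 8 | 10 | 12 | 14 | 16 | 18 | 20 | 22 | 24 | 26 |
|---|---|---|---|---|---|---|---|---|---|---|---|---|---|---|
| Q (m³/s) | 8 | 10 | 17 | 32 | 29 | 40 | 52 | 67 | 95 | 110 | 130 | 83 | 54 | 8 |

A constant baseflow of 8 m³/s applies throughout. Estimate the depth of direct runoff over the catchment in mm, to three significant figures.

Direct runoff: 0.0, 2.0, 9.0, 24.0, 21.0, 32.0, 44.0, 59.0, 87.0, 102.0, 122.0, 75.0, 46.0, 0.0 m³/s; ΣQ_DR = 623.0 m³/s.
V = ΣQ_DR · Δt = 623.0 × 7200 s = 4.486 × 10^6 m³.
Over A = 264 km², depth = V / A = 17.0 mm.

d ≈ 17.0 mm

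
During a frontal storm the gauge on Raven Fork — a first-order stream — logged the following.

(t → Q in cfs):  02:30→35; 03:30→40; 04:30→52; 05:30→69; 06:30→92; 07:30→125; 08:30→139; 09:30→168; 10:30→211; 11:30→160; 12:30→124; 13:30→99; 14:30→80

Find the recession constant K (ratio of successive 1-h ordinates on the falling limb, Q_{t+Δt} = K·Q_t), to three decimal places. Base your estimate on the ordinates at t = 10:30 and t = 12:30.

K ≈ 0.767

Using the recession-limb readings at t = 10:30 and t = 12:30: Q falls from 211 to 124 cfs over 2 intervals.
K = (Q₂/Q₁)^(1/2) = (124/211)^(1/2) = 0.767.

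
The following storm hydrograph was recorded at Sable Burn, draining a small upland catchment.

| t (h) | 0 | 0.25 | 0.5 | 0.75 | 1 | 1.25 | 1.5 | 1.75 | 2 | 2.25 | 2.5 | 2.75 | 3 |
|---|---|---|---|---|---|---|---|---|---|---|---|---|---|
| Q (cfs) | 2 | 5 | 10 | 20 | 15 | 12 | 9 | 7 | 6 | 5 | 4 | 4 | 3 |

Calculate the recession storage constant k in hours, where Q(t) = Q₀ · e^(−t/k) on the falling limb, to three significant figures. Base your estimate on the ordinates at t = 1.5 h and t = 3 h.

k ≈ 1.37 h

On the falling limb, Q drops from 9 to 3 cfs between t = 1.5 h and t = 3 h (Δt = 1.5 h).
k = −Δt / ln(Q₂/Q₁) = −1.5 / ln(3/9) = 1.37 h.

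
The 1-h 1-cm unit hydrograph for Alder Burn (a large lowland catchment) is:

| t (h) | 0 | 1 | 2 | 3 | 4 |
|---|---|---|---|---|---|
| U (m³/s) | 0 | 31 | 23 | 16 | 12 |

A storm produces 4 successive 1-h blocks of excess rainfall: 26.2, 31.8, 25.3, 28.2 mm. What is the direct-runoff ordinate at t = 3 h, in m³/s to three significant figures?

Q ≈ 193 m³/s

By discrete convolution, Q_j = Σ (P_i / 10 mm) · U_{j−i}.
At t = 3 h (j=3): Q = (26.2/10)·16 + (31.8/10)·23 + (25.3/10)·31 + (28.2/10)·0 = 193 m³/s.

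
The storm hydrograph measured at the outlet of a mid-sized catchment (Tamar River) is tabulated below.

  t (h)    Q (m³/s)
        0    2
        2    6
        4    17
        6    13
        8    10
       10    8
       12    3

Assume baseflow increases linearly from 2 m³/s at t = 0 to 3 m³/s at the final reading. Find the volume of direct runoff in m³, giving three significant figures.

V ≈ 2.99 × 10^5 m³

Direct-runoff ordinates (Q − Q_b): 0.00, 3.83, 14.67, 10.50, 7.33, 5.17, 0.00 m³/s.
ΣQ_DR = 41.50 m³/s.
With Δt = 2 h = 7200 s, V = ΣQ_DR · Δt = 41.50 × 7200 = 2.99 × 10^5 m³.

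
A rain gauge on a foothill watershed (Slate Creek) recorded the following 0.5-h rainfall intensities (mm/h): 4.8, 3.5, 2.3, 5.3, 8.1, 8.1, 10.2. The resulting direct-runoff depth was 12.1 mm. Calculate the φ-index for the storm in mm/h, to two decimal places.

Only the 6 blocks with intensity above φ contribute runoff: 4.8, 3.5, 5.3, 8.1, 8.1, 10.2 mm/h.
Σ(I−φ)·Δt = d  ⇒  (4.8+3.5+5.3+8.1+8.1+10.2 − 6φ)·0.5 = 12.1
φ = (40.00 − 12.1/0.5) / 6 = 2.63 mm/h.

φ ≈ 2.63 mm/h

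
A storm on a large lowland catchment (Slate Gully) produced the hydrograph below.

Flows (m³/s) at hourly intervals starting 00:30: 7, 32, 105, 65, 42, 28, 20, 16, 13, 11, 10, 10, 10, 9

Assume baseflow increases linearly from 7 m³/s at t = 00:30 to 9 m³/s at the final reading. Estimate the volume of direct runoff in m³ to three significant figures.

V ≈ 9.58 × 10^5 m³

Direct-runoff ordinates (Q − Q_b): 0.00, 24.85, 97.69, 57.54, 34.38, 20.23, 12.08, 7.92, 4.77, 2.62, 1.46, 1.31, 1.15, 0.00 m³/s.
ΣQ_DR = 266.0 m³/s.
With Δt = 1 h = 3600 s, V = ΣQ_DR · Δt = 266.0 × 3600 = 9.58 × 10^5 m³.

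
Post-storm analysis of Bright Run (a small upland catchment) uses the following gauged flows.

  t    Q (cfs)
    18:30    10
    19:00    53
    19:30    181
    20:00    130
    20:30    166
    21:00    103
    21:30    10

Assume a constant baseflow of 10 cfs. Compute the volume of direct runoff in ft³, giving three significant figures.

Direct-runoff ordinates (Q − Q_b): 0.0, 43.0, 171.0, 120.0, 156.0, 93.0, 0.0 cfs.
ΣQ_DR = 583.0 cfs.
With Δt = 0.5 h = 1800 s, V = ΣQ_DR · Δt = 583.0 × 1800 = 1.05 × 10^6 ft³.

V ≈ 1.05 × 10^6 ft³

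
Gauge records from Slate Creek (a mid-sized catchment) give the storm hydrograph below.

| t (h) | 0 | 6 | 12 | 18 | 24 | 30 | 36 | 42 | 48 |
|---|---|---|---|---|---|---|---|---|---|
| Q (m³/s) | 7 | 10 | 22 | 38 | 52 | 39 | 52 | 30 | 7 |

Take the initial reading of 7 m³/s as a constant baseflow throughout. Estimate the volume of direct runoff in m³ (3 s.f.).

V ≈ 4.19 × 10^6 m³

Direct-runoff ordinates (Q − Q_b): 0.0, 3.0, 15.0, 31.0, 45.0, 32.0, 45.0, 23.0, 0.0 m³/s.
ΣQ_DR = 194.0 m³/s.
With Δt = 6 h = 21600 s, V = ΣQ_DR · Δt = 194.0 × 21600 = 4.19 × 10^6 m³.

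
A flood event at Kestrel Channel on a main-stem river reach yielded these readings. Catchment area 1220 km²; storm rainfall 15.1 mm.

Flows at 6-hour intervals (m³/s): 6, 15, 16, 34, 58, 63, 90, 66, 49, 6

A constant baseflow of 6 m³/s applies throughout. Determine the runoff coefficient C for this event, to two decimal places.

ΣQ_DR = 343.0 m³/s; V = ΣQ_DR·Δt = 7.409 × 10^6 m³.
Runoff depth d = V / A = 6.073 mm.
C = d / P = 6.073 / 15.1 = 0.40.

C ≈ 0.40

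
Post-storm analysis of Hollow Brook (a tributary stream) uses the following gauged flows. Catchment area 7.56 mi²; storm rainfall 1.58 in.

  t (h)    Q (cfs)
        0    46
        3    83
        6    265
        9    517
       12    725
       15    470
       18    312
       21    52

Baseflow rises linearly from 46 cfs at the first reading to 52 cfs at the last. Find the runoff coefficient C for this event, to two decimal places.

ΣQ_DR = 2078 cfs; V = ΣQ_DR·Δt = 2.244 × 10^7 ft³.
Runoff depth d = V / A = 1.278 in.
C = d / P = 1.278 / 1.58 = 0.81.

C ≈ 0.81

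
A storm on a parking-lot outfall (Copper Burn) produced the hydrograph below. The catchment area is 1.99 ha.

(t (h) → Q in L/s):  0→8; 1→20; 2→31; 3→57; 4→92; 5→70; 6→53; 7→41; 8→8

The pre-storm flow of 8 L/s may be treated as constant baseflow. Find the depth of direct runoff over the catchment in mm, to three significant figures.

d ≈ 55.7 mm

Direct runoff: 0.0, 12.0, 23.0, 49.0, 84.0, 62.0, 45.0, 33.0, 0.0 L/s; ΣQ_DR = 308.0 L/s.
V = ΣQ_DR · Δt = 308.0 × 3600 s = 1.109 × 10^6 L.
Over A = 1.99 ha, depth = V / A = 55.7 mm.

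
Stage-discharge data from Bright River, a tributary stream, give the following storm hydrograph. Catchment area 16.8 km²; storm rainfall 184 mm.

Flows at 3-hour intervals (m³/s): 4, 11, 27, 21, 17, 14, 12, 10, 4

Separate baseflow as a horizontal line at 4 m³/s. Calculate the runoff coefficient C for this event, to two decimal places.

ΣQ_DR = 84.00 m³/s; V = ΣQ_DR·Δt = 9.072 × 10^5 m³.
Runoff depth d = V / A = 54.00 mm.
C = d / P = 54.00 / 184 = 0.29.

C ≈ 0.29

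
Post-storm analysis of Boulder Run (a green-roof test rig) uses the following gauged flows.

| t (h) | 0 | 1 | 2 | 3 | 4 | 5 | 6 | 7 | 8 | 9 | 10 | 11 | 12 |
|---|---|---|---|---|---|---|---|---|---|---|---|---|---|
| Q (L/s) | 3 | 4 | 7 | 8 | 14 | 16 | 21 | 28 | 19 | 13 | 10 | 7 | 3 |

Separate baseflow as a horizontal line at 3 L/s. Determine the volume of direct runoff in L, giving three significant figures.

Direct-runoff ordinates (Q − Q_b): 0.0, 1.0, 4.0, 5.0, 11.0, 13.0, 18.0, 25.0, 16.0, 10.0, 7.0, 4.0, 0.0 L/s.
ΣQ_DR = 114.0 L/s.
With Δt = 1 h = 3600 s, V = ΣQ_DR · Δt = 114.0 × 3600 = 4.10 × 10^5 L.

V ≈ 4.10 × 10^5 L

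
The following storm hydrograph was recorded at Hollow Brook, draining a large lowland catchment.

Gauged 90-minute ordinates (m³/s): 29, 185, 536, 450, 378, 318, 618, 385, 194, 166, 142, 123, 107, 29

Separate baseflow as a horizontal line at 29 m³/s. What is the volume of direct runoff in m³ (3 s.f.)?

V ≈ 1.76 × 10^7 m³

Direct-runoff ordinates (Q − Q_b): 0.0, 156.0, 507.0, 421.0, 349.0, 289.0, 589.0, 356.0, 165.0, 137.0, 113.0, 94.0, 78.0, 0.0 m³/s.
ΣQ_DR = 3254 m³/s.
With Δt = 1.5 h = 5400 s, V = ΣQ_DR · Δt = 3254 × 5400 = 1.76 × 10^7 m³.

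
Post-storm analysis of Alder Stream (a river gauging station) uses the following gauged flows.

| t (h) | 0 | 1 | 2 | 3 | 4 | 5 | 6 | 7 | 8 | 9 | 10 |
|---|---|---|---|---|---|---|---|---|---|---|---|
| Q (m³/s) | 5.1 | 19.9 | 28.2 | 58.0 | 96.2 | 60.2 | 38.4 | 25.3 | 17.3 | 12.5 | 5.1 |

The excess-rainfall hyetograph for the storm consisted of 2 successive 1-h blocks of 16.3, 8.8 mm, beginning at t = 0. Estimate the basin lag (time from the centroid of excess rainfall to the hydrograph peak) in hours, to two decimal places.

Centroid of excess rainfall: t_c = Σ P_i·t̄_i / ΣP_i = 0.8506 h (block centres at 0.5, 1.5 h).
Hydrograph peak occurs at t = 4 h, so basin lag t_L = 4 − 0.8506 = 3.15 h.

t_L ≈ 3.15 h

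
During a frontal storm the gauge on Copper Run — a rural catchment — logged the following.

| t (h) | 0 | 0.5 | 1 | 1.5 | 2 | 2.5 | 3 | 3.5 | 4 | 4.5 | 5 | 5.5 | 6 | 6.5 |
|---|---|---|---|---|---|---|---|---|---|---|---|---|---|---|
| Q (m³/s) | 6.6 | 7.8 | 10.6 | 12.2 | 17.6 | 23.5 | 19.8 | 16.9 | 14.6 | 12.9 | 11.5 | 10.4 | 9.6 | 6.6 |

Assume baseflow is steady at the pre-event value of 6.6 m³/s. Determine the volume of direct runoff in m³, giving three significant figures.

Direct-runoff ordinates (Q − Q_b): 0.0, 1.2, 4.0, 5.6, 11.0, 16.9, 13.2, 10.3, 8.0, 6.3, 4.9, 3.8, 3.0, 0.0 m³/s.
ΣQ_DR = 88.20 m³/s.
With Δt = 0.5 h = 1800 s, V = ΣQ_DR · Δt = 88.20 × 1800 = 1.59 × 10^5 m³.

V ≈ 1.59 × 10^5 m³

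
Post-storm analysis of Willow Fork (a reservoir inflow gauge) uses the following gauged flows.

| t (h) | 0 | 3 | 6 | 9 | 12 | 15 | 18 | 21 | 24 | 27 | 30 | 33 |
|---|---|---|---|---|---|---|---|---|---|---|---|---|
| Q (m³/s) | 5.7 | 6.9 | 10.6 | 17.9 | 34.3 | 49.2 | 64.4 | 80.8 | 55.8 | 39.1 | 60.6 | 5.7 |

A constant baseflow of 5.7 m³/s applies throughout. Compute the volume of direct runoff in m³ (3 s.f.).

Direct-runoff ordinates (Q − Q_b): 0.0, 1.2, 4.9, 12.2, 28.6, 43.5, 58.7, 75.1, 50.1, 33.4, 54.9, 0.0 m³/s.
ΣQ_DR = 362.6 m³/s.
With Δt = 3 h = 10800 s, V = ΣQ_DR · Δt = 362.6 × 10800 = 3.92 × 10^6 m³.

V ≈ 3.92 × 10^6 m³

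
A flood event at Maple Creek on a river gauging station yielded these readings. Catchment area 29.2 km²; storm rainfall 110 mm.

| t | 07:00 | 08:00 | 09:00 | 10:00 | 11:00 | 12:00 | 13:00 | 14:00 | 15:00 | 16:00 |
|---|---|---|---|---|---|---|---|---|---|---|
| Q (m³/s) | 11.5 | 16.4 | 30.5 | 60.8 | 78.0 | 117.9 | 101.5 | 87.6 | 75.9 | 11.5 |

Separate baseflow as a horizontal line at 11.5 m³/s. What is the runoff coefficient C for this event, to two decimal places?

C ≈ 0.53

ΣQ_DR = 476.6 m³/s; V = ΣQ_DR·Δt = 1.716 × 10^6 m³.
Runoff depth d = V / A = 58.76 mm.
C = d / P = 58.76 / 110 = 0.53.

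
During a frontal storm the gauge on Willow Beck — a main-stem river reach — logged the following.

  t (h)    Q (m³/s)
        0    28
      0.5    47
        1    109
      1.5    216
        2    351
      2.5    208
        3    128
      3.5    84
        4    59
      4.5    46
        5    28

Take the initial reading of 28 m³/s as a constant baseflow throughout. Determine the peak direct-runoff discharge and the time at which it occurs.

Subtracting baseflow gives direct-runoff ordinates: 0.0, 19.0, 81.0, 188.0, 323.0, 180.0, 100.0, 56.0, 31.0, 18.0, 0.0 m³/s.
The maximum is 323.0 m³/s, occurring at the reading for t = 2 h.

Q_p = 323.0 m³/s at t = 2 h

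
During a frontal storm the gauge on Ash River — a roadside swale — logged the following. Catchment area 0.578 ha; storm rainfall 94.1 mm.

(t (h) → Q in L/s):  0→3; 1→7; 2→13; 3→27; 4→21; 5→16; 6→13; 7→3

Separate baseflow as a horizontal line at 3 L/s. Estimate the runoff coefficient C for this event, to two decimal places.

ΣQ_DR = 79.00 L/s; V = ΣQ_DR·Δt = 2.844 × 10^5 L.
Runoff depth d = V / A = 49.20 mm.
C = d / P = 49.20 / 94.1 = 0.52.

C ≈ 0.52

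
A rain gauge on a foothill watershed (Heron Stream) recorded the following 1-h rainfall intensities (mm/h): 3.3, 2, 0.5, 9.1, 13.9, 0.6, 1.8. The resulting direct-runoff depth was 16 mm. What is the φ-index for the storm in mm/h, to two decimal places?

φ ≈ 3.50 mm/h

Only the 2 blocks with intensity above φ contribute runoff: 9.1, 13.9 mm/h.
Σ(I−φ)·Δt = d  ⇒  (9.1+13.9 − 2φ)·1 = 16
φ = (23.00 − 16/1) / 2 = 3.50 mm/h.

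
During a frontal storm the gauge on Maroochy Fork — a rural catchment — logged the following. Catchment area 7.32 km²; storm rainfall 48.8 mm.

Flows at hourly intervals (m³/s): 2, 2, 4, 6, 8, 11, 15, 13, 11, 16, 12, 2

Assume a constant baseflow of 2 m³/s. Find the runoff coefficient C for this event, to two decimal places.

ΣQ_DR = 78.00 m³/s; V = ΣQ_DR·Δt = 2.808 × 10^5 m³.
Runoff depth d = V / A = 38.36 mm.
C = d / P = 38.36 / 48.8 = 0.79.

C ≈ 0.79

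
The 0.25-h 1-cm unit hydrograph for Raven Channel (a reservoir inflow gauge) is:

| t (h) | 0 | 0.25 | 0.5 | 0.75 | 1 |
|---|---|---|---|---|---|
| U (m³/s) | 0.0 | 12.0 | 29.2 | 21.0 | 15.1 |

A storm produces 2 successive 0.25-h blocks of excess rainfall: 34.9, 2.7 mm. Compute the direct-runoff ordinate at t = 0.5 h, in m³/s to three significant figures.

Q ≈ 105 m³/s

By discrete convolution, Q_j = Σ (P_i / 10 mm) · U_{j−i}.
At t = 0.5 h (j=2): Q = (34.9/10)·29.2 + (2.7/10)·12.0 = 105 m³/s.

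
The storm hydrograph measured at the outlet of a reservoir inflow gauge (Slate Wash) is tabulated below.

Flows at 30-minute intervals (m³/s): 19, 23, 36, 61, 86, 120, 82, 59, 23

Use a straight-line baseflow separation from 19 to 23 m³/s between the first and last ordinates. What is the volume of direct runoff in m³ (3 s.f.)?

V ≈ 5.76 × 10^5 m³

Direct-runoff ordinates (Q − Q_b): 0.00, 3.50, 16.00, 40.50, 65.00, 98.50, 60.00, 36.50, 0.00 m³/s.
ΣQ_DR = 320.0 m³/s.
With Δt = 0.5 h = 1800 s, V = ΣQ_DR · Δt = 320.0 × 1800 = 5.76 × 10^5 m³.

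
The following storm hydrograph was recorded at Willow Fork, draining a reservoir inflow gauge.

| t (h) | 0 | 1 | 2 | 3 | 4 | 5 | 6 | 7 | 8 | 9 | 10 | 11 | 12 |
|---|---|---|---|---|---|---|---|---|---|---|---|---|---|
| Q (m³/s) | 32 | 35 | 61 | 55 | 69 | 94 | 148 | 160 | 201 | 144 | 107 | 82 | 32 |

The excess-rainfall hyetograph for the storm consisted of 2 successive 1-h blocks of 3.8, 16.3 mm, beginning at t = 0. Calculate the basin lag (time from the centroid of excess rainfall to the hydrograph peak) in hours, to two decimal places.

Centroid of excess rainfall: t_c = Σ P_i·t̄_i / ΣP_i = 1.3109 h (block centres at 0.5, 1.5 h).
Hydrograph peak occurs at t = 8 h, so basin lag t_L = 8 − 1.3109 = 6.69 h.

t_L ≈ 6.69 h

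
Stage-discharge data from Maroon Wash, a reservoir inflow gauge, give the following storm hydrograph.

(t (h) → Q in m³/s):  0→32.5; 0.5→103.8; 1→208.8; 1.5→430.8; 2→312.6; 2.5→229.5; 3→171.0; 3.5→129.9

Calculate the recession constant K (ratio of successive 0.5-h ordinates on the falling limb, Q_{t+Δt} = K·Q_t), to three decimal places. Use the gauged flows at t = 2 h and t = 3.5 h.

K ≈ 0.746

Using the recession-limb readings at t = 2 h and t = 3.5 h: Q falls from 312.6 to 129.9 m³/s over 3 intervals.
K = (Q₂/Q₁)^(1/3) = (129.9/312.6)^(1/3) = 0.746.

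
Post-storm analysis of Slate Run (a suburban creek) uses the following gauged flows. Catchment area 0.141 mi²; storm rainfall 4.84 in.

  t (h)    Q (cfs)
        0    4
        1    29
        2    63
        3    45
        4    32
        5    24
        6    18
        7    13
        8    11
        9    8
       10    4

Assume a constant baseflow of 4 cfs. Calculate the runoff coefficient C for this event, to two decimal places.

C ≈ 0.47

ΣQ_DR = 207.0 cfs; V = ΣQ_DR·Δt = 7.452 × 10^5 ft³.
Runoff depth d = V / A = 2.275 in.
C = d / P = 2.275 / 4.84 = 0.47.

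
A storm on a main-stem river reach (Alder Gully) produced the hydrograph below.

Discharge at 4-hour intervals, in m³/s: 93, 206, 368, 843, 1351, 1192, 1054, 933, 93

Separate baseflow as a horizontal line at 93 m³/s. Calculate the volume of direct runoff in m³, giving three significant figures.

V ≈ 7.63 × 10^7 m³

Direct-runoff ordinates (Q − Q_b): 0.0, 113.0, 275.0, 750.0, 1258.0, 1099.0, 961.0, 840.0, 0.0 m³/s.
ΣQ_DR = 5296 m³/s.
With Δt = 4 h = 14400 s, V = ΣQ_DR · Δt = 5296 × 14400 = 7.63 × 10^7 m³.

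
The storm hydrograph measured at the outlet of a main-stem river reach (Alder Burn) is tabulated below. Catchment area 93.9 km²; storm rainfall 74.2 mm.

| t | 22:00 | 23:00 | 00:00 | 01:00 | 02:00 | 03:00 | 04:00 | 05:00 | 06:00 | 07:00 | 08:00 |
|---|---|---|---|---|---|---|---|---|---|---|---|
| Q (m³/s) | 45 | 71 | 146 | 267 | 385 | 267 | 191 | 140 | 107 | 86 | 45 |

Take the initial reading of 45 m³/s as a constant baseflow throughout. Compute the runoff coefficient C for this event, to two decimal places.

C ≈ 0.65

ΣQ_DR = 1255 m³/s; V = ΣQ_DR·Δt = 4.518 × 10^6 m³.
Runoff depth d = V / A = 48.12 mm.
C = d / P = 48.12 / 74.2 = 0.65.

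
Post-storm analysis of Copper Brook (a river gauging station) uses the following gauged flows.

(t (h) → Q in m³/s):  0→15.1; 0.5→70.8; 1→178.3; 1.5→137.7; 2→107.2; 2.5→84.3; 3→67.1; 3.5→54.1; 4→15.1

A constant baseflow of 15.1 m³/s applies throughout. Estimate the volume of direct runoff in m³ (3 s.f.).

V ≈ 1.07 × 10^6 m³

Direct-runoff ordinates (Q − Q_b): 0.0, 55.7, 163.2, 122.6, 92.1, 69.2, 52.0, 39.0, 0.0 m³/s.
ΣQ_DR = 593.8 m³/s.
With Δt = 0.5 h = 1800 s, V = ΣQ_DR · Δt = 593.8 × 1800 = 1.07 × 10^6 m³.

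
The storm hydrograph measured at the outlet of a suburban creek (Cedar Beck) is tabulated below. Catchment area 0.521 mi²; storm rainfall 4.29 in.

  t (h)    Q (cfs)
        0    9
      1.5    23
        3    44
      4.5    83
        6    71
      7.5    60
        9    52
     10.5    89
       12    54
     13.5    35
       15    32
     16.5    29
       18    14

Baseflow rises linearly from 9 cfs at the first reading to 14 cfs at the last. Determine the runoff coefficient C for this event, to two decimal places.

C ≈ 0.46

ΣQ_DR = 445.5 cfs; V = ΣQ_DR·Δt = 2.406 × 10^6 ft³.
Runoff depth d = V / A = 1.988 in.
C = d / P = 1.988 / 4.29 = 0.46.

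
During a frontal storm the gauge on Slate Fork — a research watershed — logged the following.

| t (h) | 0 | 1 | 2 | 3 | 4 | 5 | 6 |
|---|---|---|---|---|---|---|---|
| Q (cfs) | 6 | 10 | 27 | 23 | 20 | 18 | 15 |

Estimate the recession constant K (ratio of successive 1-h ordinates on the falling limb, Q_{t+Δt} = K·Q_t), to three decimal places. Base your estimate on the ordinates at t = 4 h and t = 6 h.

K ≈ 0.866

Using the recession-limb readings at t = 4 h and t = 6 h: Q falls from 20 to 15 cfs over 2 intervals.
K = (Q₂/Q₁)^(1/2) = (15/20)^(1/2) = 0.866.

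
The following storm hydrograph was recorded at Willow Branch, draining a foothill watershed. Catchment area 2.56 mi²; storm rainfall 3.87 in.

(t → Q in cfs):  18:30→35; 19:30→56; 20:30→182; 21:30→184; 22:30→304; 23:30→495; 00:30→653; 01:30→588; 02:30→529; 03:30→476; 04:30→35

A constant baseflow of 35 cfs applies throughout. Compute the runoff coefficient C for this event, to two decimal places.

C ≈ 0.49

ΣQ_DR = 3152 cfs; V = ΣQ_DR·Δt = 1.135 × 10^7 ft³.
Runoff depth d = V / A = 1.908 in.
C = d / P = 1.908 / 3.87 = 0.49.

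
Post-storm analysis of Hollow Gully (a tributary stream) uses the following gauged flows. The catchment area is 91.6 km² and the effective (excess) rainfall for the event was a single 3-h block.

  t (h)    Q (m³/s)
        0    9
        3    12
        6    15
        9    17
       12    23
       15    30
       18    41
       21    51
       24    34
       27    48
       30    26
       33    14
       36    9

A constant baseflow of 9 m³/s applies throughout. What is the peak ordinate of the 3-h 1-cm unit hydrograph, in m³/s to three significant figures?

U_p ≈ 16.8 m³/s

Direct runoff: 0.0, 3.0, 6.0, 8.0, 14.0, 21.0, 32.0, 42.0, 25.0, 39.0, 17.0, 5.0, 0.0 m³/s; ΣQ_DR = 212.0 m³/s, peak = 42.0 m³/s.
Runoff depth d = ΣQ_DR·Δt / A = 212.0 × 10800 / (91.6 km²) = 25.00 mm.
The 1-cm UH is the DRH scaled by (10 mm)/d, so U_p = 42.0 × 10/25.00 = 16.8 m³/s.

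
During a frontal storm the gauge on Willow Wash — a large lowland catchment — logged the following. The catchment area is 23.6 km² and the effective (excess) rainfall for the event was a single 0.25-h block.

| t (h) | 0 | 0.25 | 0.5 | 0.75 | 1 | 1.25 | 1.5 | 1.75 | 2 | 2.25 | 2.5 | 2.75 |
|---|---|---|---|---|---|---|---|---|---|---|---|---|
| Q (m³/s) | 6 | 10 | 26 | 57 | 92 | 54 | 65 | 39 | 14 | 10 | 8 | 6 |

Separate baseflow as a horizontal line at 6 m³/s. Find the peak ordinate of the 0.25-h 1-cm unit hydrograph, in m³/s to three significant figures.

U_p ≈ 71.6 m³/s

Direct runoff: 0.0, 4.0, 20.0, 51.0, 86.0, 48.0, 59.0, 33.0, 8.0, 4.0, 2.0, 0.0 m³/s; ΣQ_DR = 315.0 m³/s, peak = 86.0 m³/s.
Runoff depth d = ΣQ_DR·Δt / A = 315.0 × 900 / (23.6 km²) = 12.01 mm.
The 1-cm UH is the DRH scaled by (10 mm)/d, so U_p = 86.0 × 10/12.01 = 71.6 m³/s.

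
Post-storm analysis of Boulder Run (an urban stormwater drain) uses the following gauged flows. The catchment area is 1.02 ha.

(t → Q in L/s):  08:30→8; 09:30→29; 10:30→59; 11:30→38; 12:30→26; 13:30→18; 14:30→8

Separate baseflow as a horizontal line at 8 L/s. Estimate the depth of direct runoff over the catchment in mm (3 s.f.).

d ≈ 45.9 mm

Direct runoff: 0.0, 21.0, 51.0, 30.0, 18.0, 10.0, 0.0 L/s; ΣQ_DR = 130.0 L/s.
V = ΣQ_DR · Δt = 130.0 × 3600 s = 4.680 × 10^5 L.
Over A = 1.02 ha, depth = V / A = 45.9 mm.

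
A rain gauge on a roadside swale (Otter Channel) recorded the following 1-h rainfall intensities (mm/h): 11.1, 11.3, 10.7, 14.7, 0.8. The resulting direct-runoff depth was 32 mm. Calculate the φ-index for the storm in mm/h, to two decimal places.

Only the 4 blocks with intensity above φ contribute runoff: 11.1, 11.3, 10.7, 14.7 mm/h.
Σ(I−φ)·Δt = d  ⇒  (11.1+11.3+10.7+14.7 − 4φ)·1 = 32
φ = (47.80 − 32/1) / 4 = 3.95 mm/h.

φ ≈ 3.95 mm/h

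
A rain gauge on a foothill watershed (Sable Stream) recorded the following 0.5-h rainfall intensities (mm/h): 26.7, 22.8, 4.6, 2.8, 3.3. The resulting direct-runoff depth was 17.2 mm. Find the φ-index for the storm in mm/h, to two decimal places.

φ ≈ 7.55 mm/h

Only the 2 blocks with intensity above φ contribute runoff: 26.7, 22.8 mm/h.
Σ(I−φ)·Δt = d  ⇒  (26.7+22.8 − 2φ)·0.5 = 17.2
φ = (49.50 − 17.2/0.5) / 2 = 7.55 mm/h.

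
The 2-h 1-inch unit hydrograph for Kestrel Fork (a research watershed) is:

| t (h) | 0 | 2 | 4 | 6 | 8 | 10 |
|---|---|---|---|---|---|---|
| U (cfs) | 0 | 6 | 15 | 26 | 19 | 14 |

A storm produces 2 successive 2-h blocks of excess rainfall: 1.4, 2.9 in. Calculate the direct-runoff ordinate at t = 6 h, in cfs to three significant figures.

Q ≈ 79.9 cfs

By discrete convolution, Q_j = Σ (P_i / 1 in) · U_{j−i}.
At t = 6 h (j=3): Q = (1.4/1)·26 + (2.9/1)·15 = 79.9 cfs.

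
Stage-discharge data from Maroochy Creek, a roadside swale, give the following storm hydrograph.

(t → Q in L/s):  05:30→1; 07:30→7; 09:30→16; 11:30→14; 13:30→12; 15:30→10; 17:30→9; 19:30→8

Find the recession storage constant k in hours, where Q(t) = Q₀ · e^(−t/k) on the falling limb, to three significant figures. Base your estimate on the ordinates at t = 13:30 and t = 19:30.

k ≈ 14.8 h

On the falling limb, Q drops from 12 to 8 L/s between t = 13:30 and t = 19:30 (Δt = 6 h).
k = −Δt / ln(Q₂/Q₁) = −6 / ln(8/12) = 14.8 h.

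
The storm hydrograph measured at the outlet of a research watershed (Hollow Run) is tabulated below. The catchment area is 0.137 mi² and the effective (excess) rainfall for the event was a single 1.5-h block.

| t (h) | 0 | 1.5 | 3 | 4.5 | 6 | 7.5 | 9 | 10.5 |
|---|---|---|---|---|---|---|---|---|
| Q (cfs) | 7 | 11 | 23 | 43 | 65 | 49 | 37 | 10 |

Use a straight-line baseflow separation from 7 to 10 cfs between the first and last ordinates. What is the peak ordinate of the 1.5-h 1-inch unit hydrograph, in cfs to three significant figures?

U_p ≈ 18.7 cfs

Direct runoff: 0.00, 3.57, 15.14, 34.71, 56.29, 39.86, 27.43, 0.00 cfs; ΣQ_DR = 177.0 cfs, peak = 56.29 cfs.
Runoff depth d = ΣQ_DR·Δt / A = 177.0 × 5400 / (0.137 mi²) = 3.003 in.
The 1-inch UH is the DRH scaled by (1 in)/d, so U_p = 56.29 × 1/3.003 = 18.7 cfs.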